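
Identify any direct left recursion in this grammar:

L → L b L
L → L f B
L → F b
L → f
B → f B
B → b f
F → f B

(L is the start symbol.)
Yes, L is left-recursive

Direct left recursion occurs when N → N α for some non-terminal N (the right-hand side begins with the left-hand side itself).

L → L b L: LEFT RECURSIVE (starts with L)
L → L f B: LEFT RECURSIVE (starts with L)
L → F b: starts with F
L → f: starts with f
B → f B: starts with f
B → b f: starts with b
F → f B: starts with f

The grammar has direct left recursion on: L.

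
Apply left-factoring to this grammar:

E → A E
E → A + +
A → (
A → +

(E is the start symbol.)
E → A E'
E' → E
E' → + +
A → (
A → +

Left-factoring transforms A → αβ₁ | αβ₂ into A → αA' and A' → β₁ | β₂
(α is the longest common prefix among the alternatives). Repeat until
no nonterminal has two alternatives with a common prefix.

Round 1: E has alternatives sharing prefix 'A'. Introduce E': E → A E'
  Add: E' → E
  Add: E' → + +

No remaining common prefixes — done.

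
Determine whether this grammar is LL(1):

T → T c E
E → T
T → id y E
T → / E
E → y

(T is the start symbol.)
No. Predict set conflict for T: { 'id' }

Relevant sets:
  FIRST(T) = { '/', 'id' }

For T:
  PREDICT(T → T c E) = { '/', 'id' }
  PREDICT(T → id y E) = { 'id' }
  PREDICT(T → '/' E) = { '/' }
For E:
  PREDICT(E → T) = { '/', 'id' }
  PREDICT(E → y) = { 'y' }

Conflict found: Predict set conflict for T: { 'id' }
The grammar is NOT LL(1).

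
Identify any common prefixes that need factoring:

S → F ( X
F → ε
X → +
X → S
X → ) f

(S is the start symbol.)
Left-factoring is needed when two productions for the same non-terminal
share a common prefix on the right-hand side.

Productions for X:
  X → +
  X → S
  X → ) f

No common prefixes found.

Answer: No, left-factoring is not needed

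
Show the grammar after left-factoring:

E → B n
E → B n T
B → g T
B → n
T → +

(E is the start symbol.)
Left-factoring transforms A → αβ₁ | αβ₂ into A → αA' and A' → β₁ | β₂
(α is the longest common prefix among the alternatives). Repeat until
no nonterminal has two alternatives with a common prefix.

Round 1: E has alternatives sharing prefix 'B n'. Introduce E': E → B n E'
  Add: E' → ε
  Add: E' → T

No remaining common prefixes — done.

Resulting grammar:
E → B n E'
E' → ε
E' → T
B → g T
B → n
T → +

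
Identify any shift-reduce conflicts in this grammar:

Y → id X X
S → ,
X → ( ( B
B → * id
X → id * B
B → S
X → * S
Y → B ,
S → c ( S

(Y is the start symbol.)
No shift-reduce conflicts

Augment with Y' → Y and build the canonical LR(0) collection (I0 = CLOSURE({[Y' → . Y]}), then GOTO on every symbol after a dot until no new states appear). It has 22 states:
  I0: { [B → . * id], [B → . S], [S → . ,], [S → . c ( S], [Y → . B ,], [Y → . id X X], [Y' → . Y] }  — shift
  I1: { [B → * . id] }  — shift
  I2: { [S → , .] }  — reduce
  I3: { [Y → B . ,] }  — shift
  I4: { [B → S .] }  — reduce
  I5: { [Y' → Y .] }  — accept
  I6: { [S → c . ( S] }  — shift
  I7: { [X → . ( ( B], [X → . * S], [X → . id * B], [Y → id . X X] }  — shift
  I8: { [X → ( . ( B] }  — shift
  I9: { [S → . ,], [S → . c ( S], [X → * . S] }  — shift
  I10: { [X → . ( ( B], [X → . * S], [X → . id * B], [Y → id X . X] }  — shift
  I11: { [X → id . * B] }  — shift
  I12: { [B → . * id], [B → . S], [S → . ,], [S → . c ( S], [X → id * . B] }  — shift
  I13: { [X → id * B .] }  — reduce
  I14: { [Y → id X X .] }  — reduce
  I15: { [X → * S .] }  — reduce
  I16: { [B → . * id], [B → . S], [S → . ,], [S → . c ( S], [X → ( ( . B] }  — shift
  I17: { [X → ( ( B .] }  — reduce
  I18: { [S → . ,], [S → . c ( S], [S → c ( . S] }  — shift
  I19: { [S → c ( S .] }  — reduce
  I20: { [Y → B , .] }  — reduce
  I21: { [B → * id .] }  — reduce

No state contains both a complete item and a shift item.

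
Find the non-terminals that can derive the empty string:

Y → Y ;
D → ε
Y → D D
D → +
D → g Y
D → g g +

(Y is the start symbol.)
A non-terminal is nullable if it can derive ε (the empty string): either it has an ε-production, or it has a production whose right-hand side consists entirely of nullable non-terminals.

ε-productions: D → ε
So D is immediately nullable.
Y → D D: every symbol on the right is nullable, so Y is nullable too.
Every non-terminal is now nullable.
Nullable = { 'D', 'Y' }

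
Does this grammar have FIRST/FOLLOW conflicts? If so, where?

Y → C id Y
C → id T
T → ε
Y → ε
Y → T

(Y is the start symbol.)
No FIRST/FOLLOW conflicts.

Nullable non-terminals: T, Y.
FIRST sets used below: FIRST(C) = { 'id' }, FIRST(T) = { ε }
T has a nullable alternative but only one production, so nothing to check.

Y: nullable alternative(s) Y → ε, Y → T; FOLLOW(Y) = { $ }
  Y → C id Y: FIRST \ {ε} = { 'id' } — disjoint from FOLLOW(Y)
  Y → ε: FIRST \ {ε} = { } — disjoint from FOLLOW(Y)
  Y → T: FIRST \ {ε} = { } — disjoint from FOLLOW(Y)

C has no nullable alternative, so no FIRST/FOLLOW check is needed there.

No FIRST/FOLLOW conflicts found.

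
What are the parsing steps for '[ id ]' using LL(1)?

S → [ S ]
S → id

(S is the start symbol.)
LL(1) parsing maintains a stack (initially the start symbol over $) and the input. At each step: if the stack top is a terminal, match it against the current input token; if it is a non-terminal N, replace it with the RHS of M[N, lookahead] (the unique production whose predict set contains the lookahead).

Stack is shown with the top on the left.

Stack    Input     Action
-------------------------
S $      [ id ] $  output S → [ S ]
[ S ] $  [ id ] $  match '['
S ] $    id ] $    output S → id
id ] $   id ] $    match 'id'
] $      ] $       match ']'
$        $         accept

The string is accepted.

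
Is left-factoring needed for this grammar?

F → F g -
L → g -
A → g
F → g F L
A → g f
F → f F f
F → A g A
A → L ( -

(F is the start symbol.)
Left-factoring is needed when two productions for the same non-terminal
share a common prefix on the right-hand side.

Productions for F:
  F → F g -
  F → g F L
  F → f F f
  F → A g A
Productions for A:
  A → g
  A → g f
  A → L ( -

Found common prefix 'g' in productions for A

Answer: Yes, A has productions with common prefix 'g'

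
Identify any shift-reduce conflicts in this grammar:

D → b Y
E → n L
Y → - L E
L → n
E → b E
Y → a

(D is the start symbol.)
No shift-reduce conflicts

A shift-reduce conflict occurs when an LR(0) state has both:
  - a complete (reduce) item [A → α .] (dot at the end), and
  - a shift item [B → β . c γ] (dot before a terminal).

Augment with D' → D and build the canonical LR(0) collection (I0 = CLOSURE({[D' → . D]}), then GOTO on every symbol after a dot until no new states appear). It has 13 states:
  I0: { [D → . b Y], [D' → . D] }  — shift
  I1: { [D' → D .] }  — accept
  I2: { [D → b . Y], [Y → . - L E], [Y → . a] }  — shift
  I3: { [L → . n], [Y → - . L E] }  — shift
  I4: { [D → b Y .] }  — reduce
  I5: { [Y → a .] }  — reduce
  I6: { [E → . b E], [E → . n L], [Y → - L . E] }  — shift
  I7: { [L → n .] }  — reduce
  I8: { [Y → - L E .] }  — reduce
  I9: { [E → . b E], [E → . n L], [E → b . E] }  — shift
  I10: { [E → n . L], [L → . n] }  — shift
  I11: { [E → n L .] }  — reduce
  I12: { [E → b E .] }  — reduce

No state contains both a complete item and a shift item.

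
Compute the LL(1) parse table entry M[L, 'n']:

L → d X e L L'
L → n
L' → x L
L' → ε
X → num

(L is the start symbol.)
To find M[L, 'n'], we find productions for L where 'n' is in the predict set (PREDICT(N → α) = (FIRST(α) \ {ε}) ∪ (FOLLOW(N) if α ⇒* ε)).

L → d X e L L': PREDICT = { 'd' }
L → n: PREDICT = { 'n' }
  'n' is in predict set, so this production goes in M[L, 'n']

M[L, 'n'] = L → n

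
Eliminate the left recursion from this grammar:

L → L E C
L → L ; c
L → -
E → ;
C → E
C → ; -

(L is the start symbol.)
L is directly left-recursive. The standard transformation for
  A → A α₁ | ... | A α_m | β₁ | ... | β_n
is
  A  → β₁ A' | ... | β_n A'
  A' → α₁ A' | ... | α_m A' | ε

L → - becomes L → - L'
L → L E C becomes L' → E C L'
L → L ; c becomes L' → ; c L'
Add L' → ε

Productions for other non-terminals are unchanged:
  E → ;
  C → E
  C → ; -

Resulting grammar:
L → - L'
L' → E C L'
L' → ; c L'
L' → ε
E → ;
C → E
C → ; -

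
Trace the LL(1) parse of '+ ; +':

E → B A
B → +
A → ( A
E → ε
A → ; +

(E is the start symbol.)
LL(1) parsing maintains a stack (initially the start symbol over $) and the input. At each step: if the stack top is a terminal, match it against the current input token; if it is a non-terminal N, replace it with the RHS of M[N, lookahead] (the unique production whose predict set contains the lookahead).

Stack is shown with the top on the left.

Stack  Input    Action
----------------------
E $    + ; + $  output E → B A
B A $  + ; + $  output B → +
+ A $  + ; + $  match '+'
A $    ; + $    output A → ; +
; + $  ; + $    match ';'
+ $    + $      match '+'
$      $        accept

The string is accepted.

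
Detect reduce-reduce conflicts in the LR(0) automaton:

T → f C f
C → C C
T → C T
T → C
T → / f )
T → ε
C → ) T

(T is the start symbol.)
A reduce-reduce conflict occurs when an LR(0) state has two complete items [A → α .] and [B → β .] — both call for a reduction, and with no lookahead the parser cannot choose between them.

Augment with T' → T and build the canonical LR(0) collection (I0 = CLOSURE({[T' → . T]}), then GOTO on every symbol after a dot until no new states appear). It has 14 states:
  I0: { [C → . ) T], [C → . C C], [T → . / f )], [T → . C T], [T → . C], [T → . f C f], [T → .], [T' → . T] }  — shift, reduce
  I1: { [C → ) . T], [C → . ) T], [C → . C C], [T → . / f )], [T → . C T], [T → . C], [T → . f C f], [T → .] }  — shift, reduce
  I2: { [T → / . f )] }  — shift
  I3: { [C → . ) T], [C → . C C], [C → C . C], [T → . / f )], [T → . C T], [T → . C], [T → . f C f], [T → .], [T → C . T], [T → C .] }  — shift, 2 reduces
  I4: { [T' → T .] }  — accept
  I5: { [C → . ) T], [C → . C C], [T → f . C f] }  — shift
  I6: { [C → . ) T], [C → . C C], [C → C . C], [T → f C . f] }  — shift
  I7: { [C → . ) T], [C → . C C], [C → C . C], [C → C C .] }  — shift, reduce
  I8: { [T → f C f .] }  — reduce
  I9: { [C → . ) T], [C → . C C], [C → C . C], [C → C C .], [T → . / f )], [T → . C T], [T → . C], [T → . f C f], [T → .], [T → C . T], [T → C .] }  — shift, 3 reduces
  I10: { [T → C T .] }  — reduce
  I11: { [T → / f . )] }  — shift
  I12: { [T → / f ) .] }  — reduce
  I13: { [C → ) T .] }  — reduce

I3 contains complete items [T → .], [T → C .] — reduce-reduce conflict.
I9 contains complete items [C → C C .], [T → .], [T → C .] — reduce-reduce conflict.

Answer: Yes — I3: [T → .] vs [T → C .]; I9: [C → C C .] vs [T → .]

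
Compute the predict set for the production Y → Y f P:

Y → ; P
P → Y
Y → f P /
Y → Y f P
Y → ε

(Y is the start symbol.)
PREDICT(Y → Y f P) = (FIRST(RHS) \ {ε}) ∪ (FOLLOW(Y) if ε ∈ FIRST(RHS), i.e. RHS ⇒* ε)
FIRST(Y) = { ';', 'f', ε }
FIRST(Y f P) = { ';', 'f' }
ε ∉ FIRST(Y f P), so FOLLOW(Y) is not added.
PREDICT(Y → Y f P) = { ';', 'f' }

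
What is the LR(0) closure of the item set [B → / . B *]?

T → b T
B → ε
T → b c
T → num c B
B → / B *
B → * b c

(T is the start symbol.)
To compute CLOSURE, for each item [A → α.Bβ] where B is a non-terminal, add [B → .γ] for all productions B → γ; repeat for the newly added items until nothing changes.

Start with: [B → / . B *]
  [B → / . B *] has the dot before B: add [B → .], [B → . / B *], [B → . * b c]
No further items can be added.

CLOSURE = { [B → . * b c], [B → . / B *], [B → .], [B → / . B *] }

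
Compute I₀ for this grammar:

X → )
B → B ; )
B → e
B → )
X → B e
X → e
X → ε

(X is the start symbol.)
First, augment the grammar with X' → X
I₀ = CLOSURE({ [X' → . X] }):
  [X' → . X] has the dot before X: add [X → . )], [X → . B e], [X → . e], [X → .]
  [X → . B e] has the dot before B: add [B → . B ; )], [B → . e], [B → . )]
No further items can be added.

I₀ = { [B → . )], [B → . B ; )], [B → . e], [X → . )], [X → . B e], [X → . e], [X → .], [X' → . X] }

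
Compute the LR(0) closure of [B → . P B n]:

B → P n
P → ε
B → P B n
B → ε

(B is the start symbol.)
{ [B → . P B n], [P → .] }

Start with: [B → . P B n]
  [B → . P B n] has the dot before P: add [P → .]
No further items can be added.

CLOSURE = { [B → . P B n], [P → .] }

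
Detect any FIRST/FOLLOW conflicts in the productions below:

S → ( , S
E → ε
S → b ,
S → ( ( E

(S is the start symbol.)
A FIRST/FOLLOW conflict occurs when a non-terminal N has a nullable alternative N → β (β ⇒* ε) and another alternative N → α with FIRST(α) ∩ FOLLOW(N) ≠ ∅: on such a lookahead the parser cannot decide between expanding α and letting N vanish via β.

Nullable non-terminals: E.
E has a nullable alternative but only one production, so nothing to check.

S has no nullable alternative, so no FIRST/FOLLOW check is needed there.

No FIRST/FOLLOW conflicts found.

Answer: No FIRST/FOLLOW conflicts.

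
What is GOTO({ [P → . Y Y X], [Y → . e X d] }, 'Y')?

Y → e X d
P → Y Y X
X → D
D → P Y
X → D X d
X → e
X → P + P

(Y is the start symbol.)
GOTO(I, 'Y') = CLOSURE({ [A → αX.β] : [A → α.Xβ] ∈ I, X = 'Y' })

Items with dot before 'Y', with the dot advanced:
  [P → . Y Y X] → [P → Y . Y X]
Closure of the advanced items:
  [P → Y . Y X] has the dot before Y: add [Y → . e X d]

GOTO = { [P → Y . Y X], [Y → . e X d] }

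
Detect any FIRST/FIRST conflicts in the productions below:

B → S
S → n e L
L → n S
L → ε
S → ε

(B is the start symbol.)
No FIRST/FIRST conflicts.

Productions for S:
  S → n e L: FIRST = { 'n' }
  S → ε: FIRST = { ε }
Productions for L:
  L → n S: FIRST = { 'n' }
  L → ε: FIRST = { ε }
B has only one production, so no FIRST/FIRST conflict is possible there.

All alternatives of each non-terminal have pairwise disjoint FIRST sets.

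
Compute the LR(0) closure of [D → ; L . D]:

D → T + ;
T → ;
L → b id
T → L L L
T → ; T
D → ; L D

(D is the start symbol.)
{ [D → . ; L D], [D → . T + ;], [D → ; L . D], [L → . b id], [T → . ; T], [T → . ;], [T → . L L L] }

Start with: [D → ; L . D]
  [D → ; L . D] has the dot before D: add [D → . T + ;], [D → . ; L D]
  [D → . T + ;] has the dot before T: add [T → . ;], [T → . L L L], [T → . ; T]
  [T → . L L L] has the dot before L: add [L → . b id]
No further items can be added.

CLOSURE = { [D → . ; L D], [D → . T + ;], [D → ; L . D], [L → . b id], [T → . ; T], [T → . ;], [T → . L L L] }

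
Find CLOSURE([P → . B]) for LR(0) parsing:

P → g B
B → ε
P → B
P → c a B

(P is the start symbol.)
{ [B → .], [P → . B] }

Start with: [P → . B]
  [P → . B] has the dot before B: add [B → .]
No further items can be added.

CLOSURE = { [B → .], [P → . B] }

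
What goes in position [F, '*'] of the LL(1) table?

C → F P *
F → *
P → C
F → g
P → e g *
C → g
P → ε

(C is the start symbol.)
To find M[F, '*'], we find productions for F where '*' is in the predict set (PREDICT(N → α) = (FIRST(α) \ {ε}) ∪ (FOLLOW(N) if α ⇒* ε)).

F → *: PREDICT = { '*' }
  '*' is in predict set, so this production goes in M[F, '*']
F → g: PREDICT = { 'g' }

M[F, '*'] = F → *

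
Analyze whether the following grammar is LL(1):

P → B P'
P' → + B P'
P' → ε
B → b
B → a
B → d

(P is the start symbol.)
Yes, the grammar is LL(1).

Relevant sets:
  FOLLOW(P') = { $ }

For P':
  PREDICT(P' → '+' B P') = { '+' }
  PREDICT(P' → ε) = { $ }
For B:
  PREDICT(B → b) = { 'b' }
  PREDICT(B → a) = { 'a' }
  PREDICT(B → d) = { 'd' }
P has a single production, so nothing to check there.

All predict sets are disjoint. The grammar IS LL(1).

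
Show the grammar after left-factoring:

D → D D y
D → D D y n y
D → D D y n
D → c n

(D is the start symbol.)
Left-factoring transforms A → αβ₁ | αβ₂ into A → αA' and A' → β₁ | β₂
(α is the longest common prefix among the alternatives). Repeat until
no nonterminal has two alternatives with a common prefix.

Round 1: D has alternatives sharing prefix 'D D y'. Introduce D': D → D D y D'
  Add: D' → ε
  Add: D' → n y
  Add: D' → n

Round 2: D' has alternatives sharing prefix 'n'. Introduce D'': D' → n D''
  Add: D'' → y
  Add: D'' → ε

No remaining common prefixes — done.

Resulting grammar:
D → D D y D'
D' → ε
D' → n D''
D'' → y
D'' → ε
D → c n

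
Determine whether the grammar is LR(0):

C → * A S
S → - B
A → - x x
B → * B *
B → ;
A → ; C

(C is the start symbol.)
A grammar is LR(0) if no state in the canonical LR(0) collection has:
  - both a shift item (dot before a terminal) and a complete item (shift-reduce conflict), or
  - two or more complete items (reduce-reduce conflict; the accept item [C' → C .] counts as a complete item here).

Augment with C' → C and build the canonical LR(0) collection (I0 = CLOSURE({[C' → . C]}), then GOTO on every symbol after a dot until no new states appear). It has 16 states:
  I0: { [C → . * A S], [C' → . C] }  — shift
  I1: { [A → . - x x], [A → . ; C], [C → * . A S] }  — shift
  I2: { [C' → C .] }  — accept
  I3: { [A → - . x x] }  — shift
  I4: { [A → ; . C], [C → . * A S] }  — shift
  I5: { [C → * A . S], [S → . - B] }  — shift
  I6: { [B → . * B *], [B → . ;], [S → - . B] }  — shift
  I7: { [C → * A S .] }  — reduce
  I8: { [B → * . B *], [B → . * B *], [B → . ;] }  — shift
  I9: { [B → ; .] }  — reduce
  I10: { [S → - B .] }  — reduce
  I11: { [B → * B . *] }  — shift
  I12: { [B → * B * .] }  — reduce
  I13: { [A → ; C .] }  — reduce
  I14: { [A → - x . x] }  — shift
  I15: { [A → - x x .] }  — reduce

Every state is either a pure shift/goto state or contains exactly one complete item and nothing to shift — no conflicts. The grammar is LR(0).

Answer: Yes, the grammar is LR(0)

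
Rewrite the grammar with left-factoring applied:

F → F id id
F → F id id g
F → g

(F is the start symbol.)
F → F id id F'
F' → ε
F' → g
F → g

Left-factoring transforms A → αβ₁ | αβ₂ into A → αA' and A' → β₁ | β₂
(α is the longest common prefix among the alternatives). Repeat until
no nonterminal has two alternatives with a common prefix.

Round 1: F has alternatives sharing prefix 'F id id'. Introduce F': F → F id id F'
  Add: F' → ε
  Add: F' → g

No remaining common prefixes — done.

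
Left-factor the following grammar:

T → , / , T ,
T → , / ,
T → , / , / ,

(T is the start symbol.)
Left-factoring transforms A → αβ₁ | αβ₂ into A → αA' and A' → β₁ | β₂
(α is the longest common prefix among the alternatives). Repeat until
no nonterminal has two alternatives with a common prefix.

Round 1: T has alternatives sharing prefix ', / ,'. Introduce T': T → , / , T'
  Add: T' → T ,
  Add: T' → ε
  Add: T' → / ,

No remaining common prefixes — done.

Resulting grammar:
T → , / , T'
T' → T ,
T' → ε
T' → / ,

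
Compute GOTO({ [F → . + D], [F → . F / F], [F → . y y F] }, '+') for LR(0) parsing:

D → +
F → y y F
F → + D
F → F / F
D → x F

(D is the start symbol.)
{ [D → . +], [D → . x F], [F → + . D] }

GOTO(I, '+') = CLOSURE({ [A → αX.β] : [A → α.Xβ] ∈ I, X = '+' })

Items with dot before '+', with the dot advanced:
  [F → . + D] → [F → + . D]
Closure of the advanced items:
  [F → + . D] has the dot before D: add [D → . +], [D → . x F]

GOTO = { [D → . +], [D → . x F], [F → + . D] }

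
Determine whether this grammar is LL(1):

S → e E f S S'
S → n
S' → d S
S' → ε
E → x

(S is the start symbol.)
No. Predict set conflict for S': { 'd' }

A grammar is LL(1) if for each non-terminal N with multiple productions, the predict sets of those productions are pairwise disjoint, where PREDICT(N → α) = (FIRST(α) \ {ε}) ∪ (FOLLOW(N) if α ⇒* ε).

Relevant sets:
  FOLLOW(S') = { $, 'd' }

For S:
  PREDICT(S → e E f S S') = { 'e' }
  PREDICT(S → n) = { 'n' }
For S':
  PREDICT(S' → d S) = { 'd' }
  PREDICT(S' → ε) = { $, 'd' }
E has a single production, so nothing to check there.

Conflict found: Predict set conflict for S': { 'd' }
The grammar is NOT LL(1).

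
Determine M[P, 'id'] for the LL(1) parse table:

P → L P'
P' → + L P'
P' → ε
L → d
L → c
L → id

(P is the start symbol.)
To find M[P, 'id'], we find productions for P where 'id' is in the predict set (PREDICT(N → α) = (FIRST(α) \ {ε}) ∪ (FOLLOW(N) if α ⇒* ε)).

Relevant sets:
  FIRST(L) = { 'c', 'd', 'id' }

P → L P': PREDICT = { 'c', 'd', 'id' }
  'id' is in predict set, so this production goes in M[P, 'id']

M[P, 'id'] = P → L P'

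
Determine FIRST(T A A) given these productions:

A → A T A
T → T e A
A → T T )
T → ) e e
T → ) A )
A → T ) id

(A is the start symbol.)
{ ')' }

FIRST sets of the non-terminals involved (from the grammar, by fixed-point iteration):
  FIRST(T) = { ')' }

To compute FIRST(T A A), process the symbols left to right:
Symbol T is a non-terminal. Add FIRST(T) \ {ε} = { ')' }
T is not nullable (ε ∉ FIRST(T)), so stop here.
FIRST(T A A) = { ')' }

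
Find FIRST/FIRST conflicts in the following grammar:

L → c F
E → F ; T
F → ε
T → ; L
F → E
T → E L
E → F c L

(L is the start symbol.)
Yes. E → F ';' T / E → F c L on { ';', 'c' }; T → ';' L / T → E L on { ';' }

A FIRST/FIRST conflict occurs when two productions N → α and N → β for the same non-terminal have FIRST(α) ∩ FIRST(β) ≠ ∅ (with ε ∈ FIRST of a nullable right-hand side, so two nullable alternatives also conflict).

FIRST sets of the non-terminals at (or reachable through a nullable prefix from) the front of some alternative:
  FIRST(F) = { ';', 'c', ε }
  FIRST(E) = { ';', 'c' }

Productions for E:
  E → F ; T: FIRST = { ';', 'c' }
  E → F c L: FIRST = { ';', 'c' }
Productions for F:
  F → ε: FIRST = { ε }
  F → E: FIRST = { ';', 'c' }
Productions for T:
  T → ; L: FIRST = { ';' }
  T → E L: FIRST = { ';', 'c' }
L has only one production, so no FIRST/FIRST conflict is possible there.

Conflict for E: E → F ; T and E → F c L
  Overlap: { ';', 'c' }
Conflict for T: T → ; L and T → E L
  Overlap: { ';' }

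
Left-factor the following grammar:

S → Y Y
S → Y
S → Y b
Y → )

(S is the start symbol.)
S → Y S'
S' → Y
S' → ε
S' → b
Y → )

Left-factoring transforms A → αβ₁ | αβ₂ into A → αA' and A' → β₁ | β₂
(α is the longest common prefix among the alternatives). Repeat until
no nonterminal has two alternatives with a common prefix.

Round 1: S has alternatives sharing prefix 'Y'. Introduce S': S → Y S'
  Add: S' → Y
  Add: S' → ε
  Add: S' → b

No remaining common prefixes — done.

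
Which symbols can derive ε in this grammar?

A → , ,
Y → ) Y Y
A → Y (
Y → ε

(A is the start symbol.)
A non-terminal is nullable if it can derive ε (the empty string): either it has an ε-production, or it has a production whose right-hand side consists entirely of nullable non-terminals.

ε-productions: Y → ε
So Y is immediately nullable.
No further non-terminal can be added: every production for the remaining non-terminals contains a terminal or a non-nullable non-terminal.
Nullable = { 'Y' }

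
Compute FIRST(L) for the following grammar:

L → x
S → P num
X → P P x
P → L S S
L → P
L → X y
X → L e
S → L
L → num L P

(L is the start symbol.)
{ 'num', 'x' }

FIRST sets of the other non-terminals involved (by the same procedure, iterated to a fixed point):
  FIRST(P) = { 'num', 'x' }
  FIRST(X) = { 'num', 'x' }

From L → x:
  - x is a terminal: add 'x' and stop
From L → P:
  - P is a non-terminal: add FIRST(P) \ {ε} = { 'num', 'x' }
    P is not nullable, so stop
From L → X y:
  - X is a non-terminal: add FIRST(X) \ {ε} = { 'num', 'x' }
    X is not nullable, so stop
From L → num L P:
  - num is a terminal: add 'num' and stop

Collecting: FIRST(L) = { 'num', 'x' }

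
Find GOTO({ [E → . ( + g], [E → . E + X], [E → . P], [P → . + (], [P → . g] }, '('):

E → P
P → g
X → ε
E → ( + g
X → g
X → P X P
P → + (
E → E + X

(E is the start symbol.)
GOTO(I, '(') = CLOSURE({ [A → αX.β] : [A → α.Xβ] ∈ I, X = '(' })

Items with dot before '(', with the dot advanced:
  [E → . ( + g] → [E → ( . + g]
Closure adds nothing (no advanced item has the dot before a non-terminal).

GOTO = { [E → ( . + g] }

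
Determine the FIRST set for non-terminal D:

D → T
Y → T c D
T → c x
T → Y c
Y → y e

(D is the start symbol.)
To compute FIRST(D), examine every production with D on the left-hand side, reading each right-hand side left to right until a non-nullable symbol is reached.

FIRST sets of the other non-terminals involved (by the same procedure, iterated to a fixed point):
  FIRST(T) = { 'c', 'y' }

From D → T:
  - T is a non-terminal: add FIRST(T) \ {ε} = { 'c', 'y' }
    T is not nullable, so stop

Collecting: FIRST(D) = { 'c', 'y' }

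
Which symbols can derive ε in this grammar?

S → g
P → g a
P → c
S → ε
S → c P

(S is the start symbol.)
A non-terminal is nullable if it can derive ε (the empty string): either it has an ε-production, or it has a production whose right-hand side consists entirely of nullable non-terminals.

ε-productions: S → ε
So S is immediately nullable.
No further non-terminal can be added: every production for the remaining non-terminals contains a terminal or a non-nullable non-terminal.
Nullable = { 'S' }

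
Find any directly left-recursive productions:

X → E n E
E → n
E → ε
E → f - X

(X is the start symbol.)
X → E n E: starts with E
E → n: starts with n
E → ε: starts with ε
E → f - X: starts with f

No direct left recursion found.

Answer: No direct left recursion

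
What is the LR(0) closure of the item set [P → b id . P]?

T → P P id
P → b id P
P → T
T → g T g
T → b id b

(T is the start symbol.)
To compute CLOSURE, for each item [A → α.Bβ] where B is a non-terminal, add [B → .γ] for all productions B → γ; repeat for the newly added items until nothing changes.

Start with: [P → b id . P]
  [P → b id . P] has the dot before P: add [P → . b id P], [P → . T]
  [P → . T] has the dot before T: add [T → . P P id], [T → . g T g], [T → . b id b]
No further items can be added.

CLOSURE = { [P → . T], [P → . b id P], [P → b id . P], [T → . P P id], [T → . b id b], [T → . g T g] }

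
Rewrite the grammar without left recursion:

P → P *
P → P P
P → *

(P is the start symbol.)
P → * P'
P' → * P'
P' → P P'
P' → ε

P is directly left-recursive. The standard transformation for
  A → A α₁ | ... | A α_m | β₁ | ... | β_n
is
  A  → β₁ A' | ... | β_n A'
  A' → α₁ A' | ... | α_m A' | ε

P → * becomes P → * P'
P → P * becomes P' → * P'
P → P P becomes P' → P P'
Add P' → ε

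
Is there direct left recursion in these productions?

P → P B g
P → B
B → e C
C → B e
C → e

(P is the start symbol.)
Direct left recursion occurs when N → N α for some non-terminal N (the right-hand side begins with the left-hand side itself).

P → P B g: LEFT RECURSIVE (starts with P)
P → B: starts with B
B → e C: starts with e
C → B e: starts with B
C → e: starts with e

The grammar has direct left recursion on: P.

Answer: Yes, P is left-recursive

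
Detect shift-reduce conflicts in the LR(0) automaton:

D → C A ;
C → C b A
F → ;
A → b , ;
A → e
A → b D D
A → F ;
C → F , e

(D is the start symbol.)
Augment with D' → D and build the canonical LR(0) collection (I0 = CLOSURE({[D' → . D]}), then GOTO on every symbol after a dot until no new states appear). It has 20 states:
  I0: { [C → . C b A], [C → . F , e], [D → . C A ;], [D' → . D], [F → . ;] }  — shift
  I1: { [F → ; .] }  — reduce
  I2: { [A → . F ;], [A → . b , ;], [A → . b D D], [A → . e], [C → C . b A], [D → C . A ;], [F → . ;] }  — shift
  I3: { [D' → D .] }  — accept
  I4: { [C → F . , e] }  — shift
  I5: { [C → F , . e] }  — shift
  I6: { [C → F , e .] }  — reduce
  I7: { [D → C A . ;] }  — shift
  I8: { [A → F . ;] }  — shift
  I9: { [A → . F ;], [A → . b , ;], [A → . b D D], [A → . e], [A → b . , ;], [A → b . D D], [C → . C b A], [C → . F , e], [C → C b . A], [D → . C A ;], [F → . ;] }  — shift
  I10: { [A → e .] }  — reduce
  I11: { [A → b , . ;] }  — shift
  I12: { [C → C b A .] }  — reduce
  I13: { [A → b D . D], [C → . C b A], [C → . F , e], [D → . C A ;], [F → . ;] }  — shift
  I14: { [A → F . ;], [C → F . , e] }  — shift
  I15: { [A → b . , ;], [A → b . D D], [C → . C b A], [C → . F , e], [D → . C A ;], [F → . ;] }  — shift
  I16: { [A → F ; .] }  — reduce
  I17: { [A → b D D .] }  — reduce
  I18: { [A → b , ; .] }  — reduce
  I19: { [D → C A ; .] }  — reduce

No state contains both a complete item and a shift item.

Answer: No shift-reduce conflicts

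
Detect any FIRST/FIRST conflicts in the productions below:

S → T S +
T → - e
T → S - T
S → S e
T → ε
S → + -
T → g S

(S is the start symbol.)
FIRST sets of the non-terminals at (or reachable through a nullable prefix from) the front of some alternative:
  FIRST(T) = { '+', '-', 'g', ε }
  FIRST(S) = { '+', '-', 'g' }

Productions for S:
  S → T S +: FIRST = { '+', '-', 'g' }
  S → S e: FIRST = { '+', '-', 'g' }
  S → + -: FIRST = { '+' }
Productions for T:
  T → - e: FIRST = { '-' }
  T → S - T: FIRST = { '+', '-', 'g' }
  T → ε: FIRST = { ε }
  T → g S: FIRST = { 'g' }

Conflict for S: S → T S + and S → S e
  Overlap: { '+', '-', 'g' }
Conflict for S: S → T S + and S → + -
  Overlap: { '+' }
Conflict for S: S → S e and S → + -
  Overlap: { '+' }
Conflict for T: T → - e and T → S - T
  Overlap: { '-' }
Conflict for T: T → S - T and T → g S
  Overlap: { 'g' }

Answer: Yes. S → T S '+' / S → S e on { '+', '-', 'g' }; S → T S '+' / S → '+' '-' on { '+' }; S → S e / S → '+' '-' on { '+' }; T → '-' e / T → S '-' T on { '-' }; T → S '-' T / T → g S on { 'g' }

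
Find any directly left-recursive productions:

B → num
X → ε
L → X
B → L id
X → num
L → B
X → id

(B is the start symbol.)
Direct left recursion occurs when N → N α for some non-terminal N (the right-hand side begins with the left-hand side itself).

B → num: starts with num
X → ε: starts with ε
L → X: starts with X
B → L id: starts with L
X → num: starts with num
L → B: starts with B
X → id: starts with id

No direct left recursion found.

Answer: No direct left recursion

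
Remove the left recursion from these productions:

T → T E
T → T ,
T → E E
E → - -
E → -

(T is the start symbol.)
T → E E T'
T' → E T'
T' → , T'
T' → ε
E → - -
E → -

T is directly left-recursive. The standard transformation for
  A → A α₁ | ... | A α_m | β₁ | ... | β_n
is
  A  → β₁ A' | ... | β_n A'
  A' → α₁ A' | ... | α_m A' | ε

T → E E becomes T → E E T'
T → T E becomes T' → E T'
T → T , becomes T' → , T'
Add T' → ε

Productions for other non-terminals are unchanged:
  E → - -
  E → -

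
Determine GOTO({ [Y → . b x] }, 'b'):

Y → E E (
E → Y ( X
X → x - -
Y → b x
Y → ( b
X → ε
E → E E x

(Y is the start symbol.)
{ [Y → b . x] }

GOTO(I, 'b') = CLOSURE({ [A → αX.β] : [A → α.Xβ] ∈ I, X = 'b' })

Items with dot before 'b', with the dot advanced:
  [Y → . b x] → [Y → b . x]
Closure adds nothing (no advanced item has the dot before a non-terminal).

GOTO = { [Y → b . x] }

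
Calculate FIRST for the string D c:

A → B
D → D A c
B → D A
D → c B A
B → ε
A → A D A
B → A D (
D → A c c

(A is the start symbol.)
{ 'c' }

FIRST sets of the non-terminals involved (from the grammar, by fixed-point iteration):
  FIRST(D) = { 'c' }

To compute FIRST(D c), process the symbols left to right:
Symbol D is a non-terminal. Add FIRST(D) \ {ε} = { 'c' }
D is not nullable (ε ∉ FIRST(D)), so stop here.
FIRST(D c) = { 'c' }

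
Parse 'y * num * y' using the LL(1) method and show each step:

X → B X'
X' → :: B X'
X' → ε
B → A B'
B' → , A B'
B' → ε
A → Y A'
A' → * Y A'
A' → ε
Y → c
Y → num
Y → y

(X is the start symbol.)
LL(1) parsing maintains a stack (initially the start symbol over $) and the input. At each step: if the stack top is a terminal, match it against the current input token; if it is a non-terminal N, replace it with the RHS of M[N, lookahead] (the unique production whose predict set contains the lookahead).

Stack is shown with the top on the left.

Stack           Input          Action
-------------------------------------
X $             y * num * y $  output X → B X'
B X' $          y * num * y $  output B → A B'
A B' X' $       y * num * y $  output A → Y A'
Y A' B' X' $    y * num * y $  output Y → y
y A' B' X' $    y * num * y $  match 'y'
A' B' X' $      * num * y $    output A' → * Y A'
* Y A' B' X' $  * num * y $    match '*'
Y A' B' X' $    num * y $      output Y → num
num A' B' X' $  num * y $      match 'num'
A' B' X' $      * y $          output A' → * Y A'
* Y A' B' X' $  * y $          match '*'
Y A' B' X' $    y $            output Y → y
y A' B' X' $    y $            match 'y'
A' B' X' $      $              output A' → ε
B' X' $         $              output B' → ε
X' $            $              output X' → ε
$               $              accept

The string is accepted.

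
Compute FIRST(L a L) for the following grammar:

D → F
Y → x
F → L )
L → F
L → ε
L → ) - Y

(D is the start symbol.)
FIRST sets of the non-terminals involved (from the grammar, by fixed-point iteration):
  FIRST(L) = { ')', ε }

To compute FIRST(L a L), process the symbols left to right:
Symbol L is a non-terminal. Add FIRST(L) \ {ε} = { ')' }
L is nullable (ε ∈ FIRST(L)), continue to the next symbol.
Symbol a is a terminal. Add 'a' and stop.
FIRST(L a L) = { ')', 'a' }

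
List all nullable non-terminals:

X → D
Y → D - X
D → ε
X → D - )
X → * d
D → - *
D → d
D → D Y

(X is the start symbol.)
A non-terminal is nullable if it can derive ε (the empty string): either it has an ε-production, or it has a production whose right-hand side consists entirely of nullable non-terminals.

ε-productions: D → ε
So D is immediately nullable.
X → D: every symbol on the right is nullable, so X is nullable too.
No further non-terminal can be added: every production for the remaining non-terminals contains a terminal or a non-nullable non-terminal.
Nullable = { 'D', 'X' }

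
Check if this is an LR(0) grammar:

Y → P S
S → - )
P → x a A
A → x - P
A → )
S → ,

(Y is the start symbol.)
Augment with Y' → Y and build the canonical LR(0) collection (I0 = CLOSURE({[Y' → . Y]}), then GOTO on every symbol after a dot until no new states appear). It has 14 states:
  I0: { [P → . x a A], [Y → . P S], [Y' → . Y] }  — shift
  I1: { [S → . ,], [S → . - )], [Y → P . S] }  — shift
  I2: { [Y' → Y .] }  — accept
  I3: { [P → x . a A] }  — shift
  I4: { [A → . )], [A → . x - P], [P → x a . A] }  — shift
  I5: { [A → ) .] }  — reduce
  I6: { [P → x a A .] }  — reduce
  I7: { [A → x . - P] }  — shift
  I8: { [A → x - . P], [P → . x a A] }  — shift
  I9: { [A → x - P .] }  — reduce
  I10: { [S → , .] }  — reduce
  I11: { [S → - . )] }  — shift
  I12: { [Y → P S .] }  — reduce
  I13: { [S → - ) .] }  — reduce

Every state is either a pure shift/goto state or contains exactly one complete item and nothing to shift — no conflicts. The grammar is LR(0).

Answer: Yes, the grammar is LR(0)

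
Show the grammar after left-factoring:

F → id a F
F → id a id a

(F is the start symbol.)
Left-factoring transforms A → αβ₁ | αβ₂ into A → αA' and A' → β₁ | β₂
(α is the longest common prefix among the alternatives). Repeat until
no nonterminal has two alternatives with a common prefix.

Round 1: F has alternatives sharing prefix 'id a'. Introduce F': F → id a F'
  Add: F' → F
  Add: F' → id a

No remaining common prefixes — done.

Resulting grammar:
F → id a F'
F' → F
F' → id a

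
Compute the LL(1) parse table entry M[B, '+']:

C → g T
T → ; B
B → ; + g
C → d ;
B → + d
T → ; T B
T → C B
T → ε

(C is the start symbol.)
B → + d

To find M[B, '+'], we find productions for B where '+' is in the predict set (PREDICT(N → α) = (FIRST(α) \ {ε}) ∪ (FOLLOW(N) if α ⇒* ε)).

B → ; + g: PREDICT = { ';' }
B → + d: PREDICT = { '+' }
  '+' is in predict set, so this production goes in M[B, '+']

M[B, '+'] = B → + d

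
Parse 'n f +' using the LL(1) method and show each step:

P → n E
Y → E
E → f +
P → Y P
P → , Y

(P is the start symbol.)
Stack is shown with the top on the left.

Stack  Input    Action
----------------------
P $    n f + $  output P → n E
n E $  n f + $  match 'n'
E $    f + $    output E → f +
f + $  f + $    match 'f'
+ $    + $      match '+'
$      $        accept

The string is accepted.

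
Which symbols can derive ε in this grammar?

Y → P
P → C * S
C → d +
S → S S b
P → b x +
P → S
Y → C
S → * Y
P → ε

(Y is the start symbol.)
ε-productions: P → ε
So P is immediately nullable.
Y → P: every symbol on the right is nullable, so Y is nullable too.
No further non-terminal can be added: every production for the remaining non-terminals contains a terminal or a non-nullable non-terminal.
Nullable = { 'P', 'Y' }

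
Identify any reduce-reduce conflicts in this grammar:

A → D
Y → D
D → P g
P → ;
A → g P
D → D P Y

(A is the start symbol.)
A reduce-reduce conflict occurs when an LR(0) state has two complete items [A → α .] and [B → β .] — both call for a reduction, and with no lookahead the parser cannot choose between them.

Augment with A' → A and build the canonical LR(0) collection (I0 = CLOSURE({[A' → . A]}), then GOTO on every symbol after a dot until no new states appear). It has 11 states:
  I0: { [A → . D], [A → . g P], [A' → . A], [D → . D P Y], [D → . P g], [P → . ;] }  — shift
  I1: { [P → ; .] }  — reduce
  I2: { [A' → A .] }  — accept
  I3: { [A → D .], [D → D . P Y], [P → . ;] }  — shift, reduce
  I4: { [D → P . g] }  — shift
  I5: { [A → g . P], [P → . ;] }  — shift
  I6: { [A → g P .] }  — reduce
  I7: { [D → P g .] }  — reduce
  I8: { [D → . D P Y], [D → . P g], [D → D P . Y], [P → . ;], [Y → . D] }  — shift
  I9: { [D → D . P Y], [P → . ;], [Y → D .] }  — shift, reduce
  I10: { [D → D P Y .] }  — reduce

No state contains more than one complete item.

Answer: No reduce-reduce conflicts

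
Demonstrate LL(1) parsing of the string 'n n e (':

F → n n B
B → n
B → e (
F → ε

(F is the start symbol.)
LL(1) parsing maintains a stack (initially the start symbol over $) and the input. At each step: if the stack top is a terminal, match it against the current input token; if it is a non-terminal N, replace it with the RHS of M[N, lookahead] (the unique production whose predict set contains the lookahead).

Stack is shown with the top on the left.

Stack    Input      Action
--------------------------
F $      n n e ( $  output F → n n B
n n B $  n n e ( $  match 'n'
n B $    n e ( $    match 'n'
B $      e ( $      output B → e (
e ( $    e ( $      match 'e'
( $      ( $        match '('
$        $          accept

The string is accepted.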